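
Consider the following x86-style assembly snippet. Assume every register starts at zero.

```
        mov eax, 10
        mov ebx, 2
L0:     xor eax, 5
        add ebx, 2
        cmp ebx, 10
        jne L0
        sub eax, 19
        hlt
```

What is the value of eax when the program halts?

-9

mov eax, 10 → eax=10
mov ebx, 2 → ebx=2
xor eax, 5 → eax=10^5=15
add ebx, 2 → ebx=2+2=4
cmp ebx, 10  (cmp 4,10)
jne L0: taken
xor eax, 5 → eax=15^5=10
add ebx, 2 → ebx=4+2=6
cmp ebx, 10  (cmp 6,10)
jne L0: taken
xor eax, 5 → eax=10^5=15
add ebx, 2 → ebx=6+2=8
cmp ebx, 10  (cmp 8,10)
jne L0: taken
xor eax, 5 → eax=15^5=10
add ebx, 2 → ebx=8+2=10
cmp ebx, 10  (cmp 10,10)
jne L0: not taken
sub eax, 19 → eax=10-19=-9
halt.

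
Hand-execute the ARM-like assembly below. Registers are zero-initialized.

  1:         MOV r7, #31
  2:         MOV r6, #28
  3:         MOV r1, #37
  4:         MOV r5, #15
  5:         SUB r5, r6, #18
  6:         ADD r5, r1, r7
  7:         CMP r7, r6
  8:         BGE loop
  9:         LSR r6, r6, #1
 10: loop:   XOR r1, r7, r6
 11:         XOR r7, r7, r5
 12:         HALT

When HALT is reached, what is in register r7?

91

r7=31
r6=28
r1=37
r5=15
r5=28-18=10
r5=37+31=68
CMP r7, r6  (cmp 31,28)
BGE loop: taken
r1=31^28=3
r7=31^68=91
halt.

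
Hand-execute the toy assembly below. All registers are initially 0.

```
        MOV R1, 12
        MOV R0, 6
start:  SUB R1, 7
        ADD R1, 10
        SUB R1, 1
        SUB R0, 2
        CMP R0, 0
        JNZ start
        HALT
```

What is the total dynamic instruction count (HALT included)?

21

MOV R1, 12 → R1=12
MOV R0, 6 → R0=6
SUB R1, 7 → R1=12-7=5
ADD R1, 10 → R1=5+10=15
SUB R1, 1 → R1=15-1=14
SUB R0, 2 → R0=6-2=4
CMP R0, 0  (cmp 4,0)
JNZ start: taken
SUB R1, 7 → R1=14-7=7
ADD R1, 10 → R1=7+10=17
SUB R1, 1 → R1=17-1=16
SUB R0, 2 → R0=4-2=2
CMP R0, 0  (cmp 2,0)
JNZ start: taken
SUB R1, 7 → R1=16-7=9
ADD R1, 10 → R1=9+10=19
SUB R1, 1 → R1=19-1=18
SUB R0, 2 → R0=2-2=0
CMP R0, 0  (cmp 0,0)
JNZ start: not taken
halt.
Total executed instructions: 21.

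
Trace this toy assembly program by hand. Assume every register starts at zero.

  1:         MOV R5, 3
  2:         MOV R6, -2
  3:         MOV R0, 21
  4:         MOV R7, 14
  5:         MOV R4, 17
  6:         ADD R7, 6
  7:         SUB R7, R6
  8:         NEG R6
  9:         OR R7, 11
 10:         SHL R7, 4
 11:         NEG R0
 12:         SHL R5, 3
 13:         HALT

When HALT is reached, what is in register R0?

-21

after MOV R5, 3: R5=3
after MOV R6, -2: R6=-2
after MOV R0, 21: R0=21
after MOV R7, 14: R7=14
after MOV R4, 17: R4=17
after ADD R7, 6: R7=14+6=20
after SUB R7, R6: R7=20-(-2)=22
after NEG R6: R6=-(-2)=2
after OR R7, 11: R7=22|11=31
after SHL R7, 4: R7=31<<4=496
after NEG R0: R0=-(21)=-21
after SHL R5, 3: R5=3<<3=24
halt.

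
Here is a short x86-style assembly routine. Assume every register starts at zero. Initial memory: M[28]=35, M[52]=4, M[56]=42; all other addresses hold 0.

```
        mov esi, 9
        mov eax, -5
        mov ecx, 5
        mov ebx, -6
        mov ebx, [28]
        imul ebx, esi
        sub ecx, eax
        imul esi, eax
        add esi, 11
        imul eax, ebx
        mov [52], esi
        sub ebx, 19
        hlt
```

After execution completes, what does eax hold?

-1575

mov esi, 9 → esi=9
mov eax, -5 → eax=-5
mov ecx, 5 → ecx=5
mov ebx, -6 → ebx=-6
mov ebx, [28] → ebx=M[28]=35
imul ebx, esi → ebx=35*9=315
sub ecx, eax → ecx=5-(-5)=10
imul esi, eax → esi=9*(-5)=-45
add esi, 11 → esi=(-45)+11=-34
imul eax, ebx → eax=(-5)*315=-1575
mov [52], esi → M[52]=-34
sub ebx, 19 → ebx=315-19=296
halt.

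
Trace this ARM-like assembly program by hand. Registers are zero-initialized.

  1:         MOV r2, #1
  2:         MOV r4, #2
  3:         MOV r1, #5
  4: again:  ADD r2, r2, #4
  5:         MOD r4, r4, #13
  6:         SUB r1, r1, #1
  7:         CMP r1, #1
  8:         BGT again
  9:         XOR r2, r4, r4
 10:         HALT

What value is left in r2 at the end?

0

MOV r2, #1 → r2=1
MOV r4, #2 → r4=2
MOV r1, #5 → r1=5
ADD r2, r2, #4 → r2=1+4=5
MOD r4, r4, #13 → r4=2%13=2
SUB r1, r1, #1 → r1=5-1=4
CMP r1, #1  (cmp 4,1)
BGT again: taken
ADD r2, r2, #4 → r2=5+4=9
MOD r4, r4, #13 → r4=2%13=2
SUB r1, r1, #1 → r1=4-1=3
CMP r1, #1  (cmp 3,1)
BGT again: taken
ADD r2, r2, #4 → r2=9+4=13
MOD r4, r4, #13 → r4=2%13=2
SUB r1, r1, #1 → r1=3-1=2
CMP r1, #1  (cmp 2,1)
BGT again: taken
ADD r2, r2, #4 → r2=13+4=17
MOD r4, r4, #13 → r4=2%13=2
SUB r1, r1, #1 → r1=2-1=1
CMP r1, #1  (cmp 1,1)
BGT again: not taken
XOR r2, r4, r4 → r2=2^2=0
halt.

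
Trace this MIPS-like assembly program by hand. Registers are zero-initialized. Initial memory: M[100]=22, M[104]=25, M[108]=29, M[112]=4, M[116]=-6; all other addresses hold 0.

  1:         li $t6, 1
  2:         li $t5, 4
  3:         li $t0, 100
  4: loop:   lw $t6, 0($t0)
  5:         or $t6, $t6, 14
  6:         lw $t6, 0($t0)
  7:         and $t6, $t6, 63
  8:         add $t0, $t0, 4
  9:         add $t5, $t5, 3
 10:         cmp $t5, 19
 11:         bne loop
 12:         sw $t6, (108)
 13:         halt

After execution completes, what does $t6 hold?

li $t6, 1 → $t6=1
li $t5, 4 → $t5=4
li $t0, 100 → $t0=100
lw $t6, 0($t0) → $t6=M[100]=22
or $t6, $t6, 14 → $t6=22|14=30
lw $t6, 0($t0) → $t6=M[100]=22
and $t6, $t6, 63 → $t6=22&63=22
add $t0, $t0, 4 → $t0=100+4=104
add $t5, $t5, 3 → $t5=4+3=7
cmp $t5, 19  (cmp 7,19)
bne loop: taken
lw $t6, 0($t0) → $t6=M[104]=25
or $t6, $t6, 14 → $t6=25|14=31
lw $t6, 0($t0) → $t6=M[104]=25
and $t6, $t6, 63 → $t6=25&63=25
add $t0, $t0, 4 → $t0=104+4=108
add $t5, $t5, 3 → $t5=7+3=10
cmp $t5, 19  (cmp 10,19)
bne loop: taken
lw $t6, 0($t0) → $t6=M[108]=29
or $t6, $t6, 14 → $t6=29|14=31
lw $t6, 0($t0) → $t6=M[108]=29
and $t6, $t6, 63 → $t6=29&63=29
add $t0, $t0, 4 → $t0=108+4=112
add $t5, $t5, 3 → $t5=10+3=13
cmp $t5, 19  (cmp 13,19)
bne loop: taken
lw $t6, 0($t0) → $t6=M[112]=4
or $t6, $t6, 14 → $t6=4|14=14
lw $t6, 0($t0) → $t6=M[112]=4
and $t6, $t6, 63 → $t6=4&63=4
add $t0, $t0, 4 → $t0=112+4=116
add $t5, $t5, 3 → $t5=13+3=16
cmp $t5, 19  (cmp 16,19)
bne loop: taken
lw $t6, 0($t0) → $t6=M[116]=-6
or $t6, $t6, 14 → $t6=(-6)|14=-2
lw $t6, 0($t0) → $t6=M[116]=-6
and $t6, $t6, 63 → $t6=(-6)&63=58
add $t0, $t0, 4 → $t0=116+4=120
add $t5, $t5, 3 → $t5=16+3=19
cmp $t5, 19  (cmp 19,19)
bne loop: not taken
sw $t6, (108) → M[108]=58
halt.

58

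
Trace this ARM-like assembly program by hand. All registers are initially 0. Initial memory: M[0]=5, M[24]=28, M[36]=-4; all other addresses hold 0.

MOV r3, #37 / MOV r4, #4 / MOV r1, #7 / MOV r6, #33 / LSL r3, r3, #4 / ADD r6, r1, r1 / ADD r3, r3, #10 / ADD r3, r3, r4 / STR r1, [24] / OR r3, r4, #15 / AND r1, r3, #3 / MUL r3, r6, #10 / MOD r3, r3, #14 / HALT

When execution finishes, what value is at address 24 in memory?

7

r3=37
r4=4
r1=7
r6=33
r3=37<<4=592
r6=7+7=14
r3=592+10=602
r3=602+4=606
STR r1, [24] → M[24]=7
r3=4|15=15
r1=15&3=3
r3=14*10=140
r3=140%14=0
halt.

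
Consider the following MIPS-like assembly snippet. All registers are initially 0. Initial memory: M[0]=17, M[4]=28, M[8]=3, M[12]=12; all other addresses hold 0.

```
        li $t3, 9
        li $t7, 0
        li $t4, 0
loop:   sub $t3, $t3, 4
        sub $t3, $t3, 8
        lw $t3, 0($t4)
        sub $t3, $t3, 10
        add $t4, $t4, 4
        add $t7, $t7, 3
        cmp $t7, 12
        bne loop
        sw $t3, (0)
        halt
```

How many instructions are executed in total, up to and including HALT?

37

after li $t3, 9: $t3=9
after li $t7, 0: $t7=0
after li $t4, 0: $t4=0
after sub $t3, $t3, 4: $t3=9-4=5
after sub $t3, $t3, 8: $t3=5-8=-3
after lw $t3, 0($t4): $t3=M[0]=17
after sub $t3, $t3, 10: $t3=17-10=7
after add $t4, $t4, 4: $t4=0+4=4
after add $t7, $t7, 3: $t7=0+3=3
cmp $t7, 12  (cmp 3,12)
bne loop: taken
after sub $t3, $t3, 4: $t3=7-4=3
after sub $t3, $t3, 8: $t3=3-8=-5
after lw $t3, 0($t4): $t3=M[4]=28
after sub $t3, $t3, 10: $t3=28-10=18
after add $t4, $t4, 4: $t4=4+4=8
after add $t7, $t7, 3: $t7=3+3=6
cmp $t7, 12  (cmp 6,12)
bne loop: taken
after sub $t3, $t3, 4: $t3=18-4=14
after sub $t3, $t3, 8: $t3=14-8=6
after lw $t3, 0($t4): $t3=M[8]=3
after sub $t3, $t3, 10: $t3=3-10=-7
after add $t4, $t4, 4: $t4=8+4=12
after add $t7, $t7, 3: $t7=6+3=9
cmp $t7, 12  (cmp 9,12)
bne loop: taken
after sub $t3, $t3, 4: $t3=(-7)-4=-11
after sub $t3, $t3, 8: $t3=(-11)-8=-19
after lw $t3, 0($t4): $t3=M[12]=12
after sub $t3, $t3, 10: $t3=12-10=2
after add $t4, $t4, 4: $t4=12+4=16
after add $t7, $t7, 3: $t7=9+3=12
cmp $t7, 12  (cmp 12,12)
bne loop: not taken
sw $t3, (0) → M[0]=2
halt.
Total executed instructions: 37.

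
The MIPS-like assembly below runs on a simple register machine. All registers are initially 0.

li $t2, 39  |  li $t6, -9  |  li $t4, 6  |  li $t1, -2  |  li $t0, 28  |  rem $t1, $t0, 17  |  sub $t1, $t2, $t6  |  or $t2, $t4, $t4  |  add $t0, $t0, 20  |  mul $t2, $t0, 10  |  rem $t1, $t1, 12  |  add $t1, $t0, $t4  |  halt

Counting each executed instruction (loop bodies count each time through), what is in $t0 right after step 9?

48

$t2=39
$t6=-9
$t4=6
$t1=-2
$t0=28
$t1=28%17=11
$t1=39-(-9)=48
$t2=6|6=6
$t0=28+20=48
After step 9: $t0 = 48.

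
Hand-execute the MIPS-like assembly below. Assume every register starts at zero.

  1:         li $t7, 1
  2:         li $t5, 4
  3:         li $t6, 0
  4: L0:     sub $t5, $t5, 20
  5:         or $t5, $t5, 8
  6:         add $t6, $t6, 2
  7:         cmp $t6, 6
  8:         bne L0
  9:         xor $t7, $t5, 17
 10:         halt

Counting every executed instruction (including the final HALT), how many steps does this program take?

20

$t7=1
$t5=4
$t6=0
$t5=4-20=-16
$t5=(-16)|8=-8
$t6=0+2=2
cmp $t6, 6  (cmp 2,6)
bne L0: taken
$t5=(-8)-20=-28
$t5=(-28)|8=-20
$t6=2+2=4
cmp $t6, 6  (cmp 4,6)
bne L0: taken
$t5=(-20)-20=-40
$t5=(-40)|8=-40
$t6=4+2=6
cmp $t6, 6  (cmp 6,6)
bne L0: not taken
$t7=(-40)^17=-55
halt.
Total executed instructions: 20.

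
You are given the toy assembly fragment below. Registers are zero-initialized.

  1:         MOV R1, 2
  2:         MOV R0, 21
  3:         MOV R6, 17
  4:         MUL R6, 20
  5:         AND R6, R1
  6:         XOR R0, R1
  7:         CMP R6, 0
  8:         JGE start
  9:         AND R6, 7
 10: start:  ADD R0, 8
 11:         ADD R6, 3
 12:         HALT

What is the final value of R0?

31

MOV R1, 2 → R1=2
MOV R0, 21 → R0=21
MOV R6, 17 → R6=17
MUL R6, 20 → R6=17*20=340
AND R6, R1 → R6=340&2=0
XOR R0, R1 → R0=21^2=23
CMP R6, 0  (cmp 0,0)
JGE start: taken
ADD R0, 8 → R0=23+8=31
ADD R6, 3 → R6=0+3=3
halt.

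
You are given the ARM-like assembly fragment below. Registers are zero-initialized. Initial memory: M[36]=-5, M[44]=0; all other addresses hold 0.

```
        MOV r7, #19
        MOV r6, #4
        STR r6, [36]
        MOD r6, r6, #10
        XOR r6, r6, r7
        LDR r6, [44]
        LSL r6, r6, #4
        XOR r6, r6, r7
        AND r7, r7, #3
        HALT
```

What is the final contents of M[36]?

4

r7=19
r6=4
STR r6, [36] → M[36]=4
r6=4%10=4
r6=4^19=23
r6=M[44]=0
r6=0<<4=0
r6=0^19=19
r7=19&3=3
halt.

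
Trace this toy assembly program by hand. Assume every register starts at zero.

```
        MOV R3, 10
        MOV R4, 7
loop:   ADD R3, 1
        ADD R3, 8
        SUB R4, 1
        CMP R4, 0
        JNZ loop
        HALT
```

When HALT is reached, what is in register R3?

73

R3=10
R4=7
R3=10+1=11
R3=11+8=19
R4=7-1=6
CMP R4, 0  (cmp 6,0)
JNZ loop: taken
R3=19+1=20
R3=20+8=28
R4=6-1=5
CMP R4, 0  (cmp 5,0)
JNZ loop: taken
R3=28+1=29
R3=29+8=37
R4=5-1=4
CMP R4, 0  (cmp 4,0)
JNZ loop: taken
R3=37+1=38
R3=38+8=46
R4=4-1=3
CMP R4, 0  (cmp 3,0)
JNZ loop: taken
R3=46+1=47
R3=47+8=55
R4=3-1=2
CMP R4, 0  (cmp 2,0)
JNZ loop: taken
R3=55+1=56
R3=56+8=64
R4=2-1=1
CMP R4, 0  (cmp 1,0)
JNZ loop: taken
R3=64+1=65
R3=65+8=73
R4=1-1=0
CMP R4, 0  (cmp 0,0)
JNZ loop: not taken
halt.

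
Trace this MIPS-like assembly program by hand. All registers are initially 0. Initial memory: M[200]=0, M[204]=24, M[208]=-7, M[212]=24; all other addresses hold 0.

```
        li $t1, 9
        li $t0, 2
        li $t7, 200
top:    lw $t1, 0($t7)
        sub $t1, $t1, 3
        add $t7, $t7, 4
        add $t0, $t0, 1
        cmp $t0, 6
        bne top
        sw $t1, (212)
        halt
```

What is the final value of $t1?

after li $t1, 9: $t1=9
after li $t0, 2: $t0=2
after li $t7, 200: $t7=200
after lw $t1, 0($t7): $t1=M[200]=0
after sub $t1, $t1, 3: $t1=0-3=-3
after add $t7, $t7, 4: $t7=200+4=204
after add $t0, $t0, 1: $t0=2+1=3
cmp $t0, 6  (cmp 3,6)
bne top: taken
after lw $t1, 0($t7): $t1=M[204]=24
after sub $t1, $t1, 3: $t1=24-3=21
after add $t7, $t7, 4: $t7=204+4=208
after add $t0, $t0, 1: $t0=3+1=4
cmp $t0, 6  (cmp 4,6)
bne top: taken
after lw $t1, 0($t7): $t1=M[208]=-7
after sub $t1, $t1, 3: $t1=(-7)-3=-10
after add $t7, $t7, 4: $t7=208+4=212
after add $t0, $t0, 1: $t0=4+1=5
cmp $t0, 6  (cmp 5,6)
bne top: taken
after lw $t1, 0($t7): $t1=M[212]=24
after sub $t1, $t1, 3: $t1=24-3=21
after add $t7, $t7, 4: $t7=212+4=216
after add $t0, $t0, 1: $t0=5+1=6
cmp $t0, 6  (cmp 6,6)
bne top: not taken
sw $t1, (212) → M[212]=21
halt.

21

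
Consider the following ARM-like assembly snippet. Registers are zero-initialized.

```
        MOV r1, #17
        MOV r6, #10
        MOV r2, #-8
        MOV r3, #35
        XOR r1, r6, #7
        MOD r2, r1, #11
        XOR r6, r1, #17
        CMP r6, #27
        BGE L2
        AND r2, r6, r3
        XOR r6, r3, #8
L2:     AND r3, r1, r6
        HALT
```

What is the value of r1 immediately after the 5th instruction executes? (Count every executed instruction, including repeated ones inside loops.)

MOV r1, #17 → r1=17
MOV r6, #10 → r6=10
MOV r2, #-8 → r2=-8
MOV r3, #35 → r3=35
XOR r1, r6, #7 → r1=10^7=13
After step 5: r1 = 13.

13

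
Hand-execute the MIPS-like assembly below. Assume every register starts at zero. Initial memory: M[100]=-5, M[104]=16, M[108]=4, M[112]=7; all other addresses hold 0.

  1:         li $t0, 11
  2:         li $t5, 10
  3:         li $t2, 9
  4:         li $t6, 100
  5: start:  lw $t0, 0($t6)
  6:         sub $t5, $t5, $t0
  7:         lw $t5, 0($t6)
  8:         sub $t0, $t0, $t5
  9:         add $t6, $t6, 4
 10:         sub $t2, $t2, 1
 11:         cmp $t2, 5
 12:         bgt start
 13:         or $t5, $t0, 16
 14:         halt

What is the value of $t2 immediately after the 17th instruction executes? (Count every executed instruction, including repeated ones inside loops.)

8

after li $t0, 11: $t0=11
after li $t5, 10: $t5=10
after li $t2, 9: $t2=9
after li $t6, 100: $t6=100
after lw $t0, 0($t6): $t0=M[100]=-5
after sub $t5, $t5, $t0: $t5=10-(-5)=15
after lw $t5, 0($t6): $t5=M[100]=-5
after sub $t0, $t0, $t5: $t0=(-5)-(-5)=0
after add $t6, $t6, 4: $t6=100+4=104
after sub $t2, $t2, 1: $t2=9-1=8
cmp $t2, 5  (cmp 8,5)
bgt start: taken
after lw $t0, 0($t6): $t0=M[104]=16
after sub $t5, $t5, $t0: $t5=(-5)-16=-21
after lw $t5, 0($t6): $t5=M[104]=16
after sub $t0, $t0, $t5: $t0=16-16=0
after add $t6, $t6, 4: $t6=104+4=108
After step 17: $t2 = 8.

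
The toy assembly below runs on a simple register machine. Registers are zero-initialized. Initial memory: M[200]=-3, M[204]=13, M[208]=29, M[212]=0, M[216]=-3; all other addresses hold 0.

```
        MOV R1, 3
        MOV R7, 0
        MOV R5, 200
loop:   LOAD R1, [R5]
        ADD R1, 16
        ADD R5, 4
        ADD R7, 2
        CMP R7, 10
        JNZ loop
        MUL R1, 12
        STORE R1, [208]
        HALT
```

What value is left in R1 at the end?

156

R1=3
R7=0
R5=200
R1=M[200]=-3
R1=(-3)+16=13
R5=200+4=204
R7=0+2=2
CMP R7, 10  (cmp 2,10)
JNZ loop: taken
R1=M[204]=13
R1=13+16=29
R5=204+4=208
R7=2+2=4
CMP R7, 10  (cmp 4,10)
JNZ loop: taken
R1=M[208]=29
R1=29+16=45
R5=208+4=212
R7=4+2=6
CMP R7, 10  (cmp 6,10)
JNZ loop: taken
R1=M[212]=0
R1=0+16=16
R5=212+4=216
R7=6+2=8
CMP R7, 10  (cmp 8,10)
JNZ loop: taken
R1=M[216]=-3
R1=(-3)+16=13
R5=216+4=220
R7=8+2=10
CMP R7, 10  (cmp 10,10)
JNZ loop: not taken
R1=13*12=156
STORE R1, [208] → M[208]=156
halt.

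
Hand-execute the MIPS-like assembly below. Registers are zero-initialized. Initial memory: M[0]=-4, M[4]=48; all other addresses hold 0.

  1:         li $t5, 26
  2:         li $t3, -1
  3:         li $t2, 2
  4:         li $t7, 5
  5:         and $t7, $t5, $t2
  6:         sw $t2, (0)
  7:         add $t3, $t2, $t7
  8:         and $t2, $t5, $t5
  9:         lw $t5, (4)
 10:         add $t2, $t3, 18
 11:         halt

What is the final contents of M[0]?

after li $t5, 26: $t5=26
after li $t3, -1: $t3=-1
after li $t2, 2: $t2=2
after li $t7, 5: $t7=5
after and $t7, $t5, $t2: $t7=26&2=2
sw $t2, (0) → M[0]=2
after add $t3, $t2, $t7: $t3=2+2=4
after and $t2, $t5, $t5: $t2=26&26=26
after lw $t5, (4): $t5=M[4]=48
after add $t2, $t3, 18: $t2=4+18=22
halt.

2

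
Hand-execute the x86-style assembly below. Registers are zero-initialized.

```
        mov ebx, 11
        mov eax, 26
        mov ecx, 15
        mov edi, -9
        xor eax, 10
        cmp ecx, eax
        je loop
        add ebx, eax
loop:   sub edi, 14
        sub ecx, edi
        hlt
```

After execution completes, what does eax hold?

16

ebx=11
eax=26
ecx=15
edi=-9
eax=26^10=16
cmp ecx, eax  (cmp 15,16)
je loop: not taken
ebx=11+16=27
edi=(-9)-14=-23
ecx=15-(-23)=38
halt.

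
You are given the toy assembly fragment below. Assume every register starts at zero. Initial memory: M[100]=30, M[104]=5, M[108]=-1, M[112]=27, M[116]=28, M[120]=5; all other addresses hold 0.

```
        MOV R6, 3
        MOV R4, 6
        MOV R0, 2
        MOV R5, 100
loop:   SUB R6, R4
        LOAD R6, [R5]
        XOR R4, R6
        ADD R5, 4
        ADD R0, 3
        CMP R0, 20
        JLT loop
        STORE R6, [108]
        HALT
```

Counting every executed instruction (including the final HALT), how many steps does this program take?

MOV R6, 3 → R6=3
MOV R4, 6 → R4=6
MOV R0, 2 → R0=2
MOV R5, 100 → R5=100
SUB R6, R4 → R6=3-6=-3
LOAD R6, [R5] → R6=M[100]=30
XOR R4, R6 → R4=6^30=24
ADD R5, 4 → R5=100+4=104
ADD R0, 3 → R0=2+3=5
CMP R0, 20  (cmp 5,20)
JLT loop: taken
SUB R6, R4 → R6=30-24=6
LOAD R6, [R5] → R6=M[104]=5
XOR R4, R6 → R4=24^5=29
ADD R5, 4 → R5=104+4=108
ADD R0, 3 → R0=5+3=8
CMP R0, 20  (cmp 8,20)
JLT loop: taken
SUB R6, R4 → R6=5-29=-24
LOAD R6, [R5] → R6=M[108]=-1
XOR R4, R6 → R4=29^(-1)=-30
ADD R5, 4 → R5=108+4=112
ADD R0, 3 → R0=8+3=11
CMP R0, 20  (cmp 11,20)
JLT loop: taken
SUB R6, R4 → R6=(-1)-(-30)=29
LOAD R6, [R5] → R6=M[112]=27
XOR R4, R6 → R4=(-30)^27=-7
ADD R5, 4 → R5=112+4=116
ADD R0, 3 → R0=11+3=14
CMP R0, 20  (cmp 14,20)
JLT loop: taken
SUB R6, R4 → R6=27-(-7)=34
LOAD R6, [R5] → R6=M[116]=28
XOR R4, R6 → R4=(-7)^28=-27
ADD R5, 4 → R5=116+4=120
ADD R0, 3 → R0=14+3=17
CMP R0, 20  (cmp 17,20)
JLT loop: taken
SUB R6, R4 → R6=28-(-27)=55
LOAD R6, [R5] → R6=M[120]=5
XOR R4, R6 → R4=(-27)^5=-32
ADD R5, 4 → R5=120+4=124
ADD R0, 3 → R0=17+3=20
CMP R0, 20  (cmp 20,20)
JLT loop: not taken
STORE R6, [108] → M[108]=5
halt.
Total executed instructions: 48.

48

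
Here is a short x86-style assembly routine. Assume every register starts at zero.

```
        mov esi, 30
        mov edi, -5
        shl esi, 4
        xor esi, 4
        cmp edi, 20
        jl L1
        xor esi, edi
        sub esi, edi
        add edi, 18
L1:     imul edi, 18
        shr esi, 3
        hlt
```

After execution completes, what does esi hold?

60

esi=30
edi=-5
esi=30<<4=480
esi=480^4=484
cmp edi, 20  (cmp -5,20)
jl L1: taken
edi=(-5)*18=-90
esi=484>>3=60
halt.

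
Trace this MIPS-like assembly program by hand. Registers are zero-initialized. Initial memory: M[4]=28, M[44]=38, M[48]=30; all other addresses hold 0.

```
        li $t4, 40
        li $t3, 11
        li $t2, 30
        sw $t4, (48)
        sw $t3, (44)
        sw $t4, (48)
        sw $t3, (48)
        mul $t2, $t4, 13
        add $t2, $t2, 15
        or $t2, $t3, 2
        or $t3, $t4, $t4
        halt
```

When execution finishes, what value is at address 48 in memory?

11

after li $t4, 40: $t4=40
after li $t3, 11: $t3=11
after li $t2, 30: $t2=30
sw $t4, (48) → M[48]=40
sw $t3, (44) → M[44]=11
sw $t4, (48) → M[48]=40
sw $t3, (48) → M[48]=11
after mul $t2, $t4, 13: $t2=40*13=520
after add $t2, $t2, 15: $t2=520+15=535
after or $t2, $t3, 2: $t2=11|2=11
after or $t3, $t4, $t4: $t3=40|40=40
halt.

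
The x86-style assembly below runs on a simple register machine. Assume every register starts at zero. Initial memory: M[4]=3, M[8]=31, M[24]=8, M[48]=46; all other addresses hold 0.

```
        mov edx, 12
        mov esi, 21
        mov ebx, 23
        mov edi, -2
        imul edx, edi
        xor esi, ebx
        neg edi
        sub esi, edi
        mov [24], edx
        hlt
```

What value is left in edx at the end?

-24

mov edx, 12 → edx=12
mov esi, 21 → esi=21
mov ebx, 23 → ebx=23
mov edi, -2 → edi=-2
imul edx, edi → edx=12*(-2)=-24
xor esi, ebx → esi=21^23=2
neg edi → edi=-(-2)=2
sub esi, edi → esi=2-2=0
mov [24], edx → M[24]=-24
halt.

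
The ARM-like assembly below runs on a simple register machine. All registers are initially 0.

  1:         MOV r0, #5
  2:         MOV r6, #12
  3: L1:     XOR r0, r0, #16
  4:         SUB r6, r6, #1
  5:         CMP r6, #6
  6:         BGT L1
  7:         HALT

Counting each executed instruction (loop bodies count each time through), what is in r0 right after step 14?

21

after MOV r0, #5: r0=5
after MOV r6, #12: r6=12
after XOR r0, r0, #16: r0=5^16=21
after SUB r6, r6, #1: r6=12-1=11
CMP r6, #6  (cmp 11,6)
BGT L1: taken
after XOR r0, r0, #16: r0=21^16=5
after SUB r6, r6, #1: r6=11-1=10
CMP r6, #6  (cmp 10,6)
BGT L1: taken
after XOR r0, r0, #16: r0=5^16=21
after SUB r6, r6, #1: r6=10-1=9
CMP r6, #6  (cmp 9,6)
BGT L1: taken
After step 14: r0 = 21.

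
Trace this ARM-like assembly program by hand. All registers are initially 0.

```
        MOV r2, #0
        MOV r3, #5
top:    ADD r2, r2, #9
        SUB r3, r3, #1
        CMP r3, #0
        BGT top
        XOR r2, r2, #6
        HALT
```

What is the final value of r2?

after MOV r2, #0: r2=0
after MOV r3, #5: r3=5
after ADD r2, r2, #9: r2=0+9=9
after SUB r3, r3, #1: r3=5-1=4
CMP r3, #0  (cmp 4,0)
BGT top: taken
after ADD r2, r2, #9: r2=9+9=18
after SUB r3, r3, #1: r3=4-1=3
CMP r3, #0  (cmp 3,0)
BGT top: taken
after ADD r2, r2, #9: r2=18+9=27
after SUB r3, r3, #1: r3=3-1=2
CMP r3, #0  (cmp 2,0)
BGT top: taken
after ADD r2, r2, #9: r2=27+9=36
after SUB r3, r3, #1: r3=2-1=1
CMP r3, #0  (cmp 1,0)
BGT top: taken
after ADD r2, r2, #9: r2=36+9=45
after SUB r3, r3, #1: r3=1-1=0
CMP r3, #0  (cmp 0,0)
BGT top: not taken
after XOR r2, r2, #6: r2=45^6=43
halt.

43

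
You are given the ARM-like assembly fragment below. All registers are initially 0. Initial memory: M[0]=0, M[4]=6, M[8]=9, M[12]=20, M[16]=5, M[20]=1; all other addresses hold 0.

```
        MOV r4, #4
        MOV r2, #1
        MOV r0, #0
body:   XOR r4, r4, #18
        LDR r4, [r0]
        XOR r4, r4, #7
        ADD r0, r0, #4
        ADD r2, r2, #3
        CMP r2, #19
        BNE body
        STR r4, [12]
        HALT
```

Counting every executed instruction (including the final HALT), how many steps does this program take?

47

MOV r4, #4 → r4=4
MOV r2, #1 → r2=1
MOV r0, #0 → r0=0
XOR r4, r4, #18 → r4=4^18=22
LDR r4, [r0] → r4=M[0]=0
XOR r4, r4, #7 → r4=0^7=7
ADD r0, r0, #4 → r0=0+4=4
ADD r2, r2, #3 → r2=1+3=4
CMP r2, #19  (cmp 4,19)
BNE body: taken
XOR r4, r4, #18 → r4=7^18=21
LDR r4, [r0] → r4=M[4]=6
XOR r4, r4, #7 → r4=6^7=1
ADD r0, r0, #4 → r0=4+4=8
ADD r2, r2, #3 → r2=4+3=7
CMP r2, #19  (cmp 7,19)
BNE body: taken
XOR r4, r4, #18 → r4=1^18=19
LDR r4, [r0] → r4=M[8]=9
XOR r4, r4, #7 → r4=9^7=14
ADD r0, r0, #4 → r0=8+4=12
ADD r2, r2, #3 → r2=7+3=10
CMP r2, #19  (cmp 10,19)
BNE body: taken
XOR r4, r4, #18 → r4=14^18=28
LDR r4, [r0] → r4=M[12]=20
XOR r4, r4, #7 → r4=20^7=19
ADD r0, r0, #4 → r0=12+4=16
ADD r2, r2, #3 → r2=10+3=13
CMP r2, #19  (cmp 13,19)
BNE body: taken
XOR r4, r4, #18 → r4=19^18=1
LDR r4, [r0] → r4=M[16]=5
XOR r4, r4, #7 → r4=5^7=2
ADD r0, r0, #4 → r0=16+4=20
ADD r2, r2, #3 → r2=13+3=16
CMP r2, #19  (cmp 16,19)
BNE body: taken
XOR r4, r4, #18 → r4=2^18=16
LDR r4, [r0] → r4=M[20]=1
XOR r4, r4, #7 → r4=1^7=6
ADD r0, r0, #4 → r0=20+4=24
ADD r2, r2, #3 → r2=16+3=19
CMP r2, #19  (cmp 19,19)
BNE body: not taken
STR r4, [12] → M[12]=6
halt.
Total executed instructions: 47.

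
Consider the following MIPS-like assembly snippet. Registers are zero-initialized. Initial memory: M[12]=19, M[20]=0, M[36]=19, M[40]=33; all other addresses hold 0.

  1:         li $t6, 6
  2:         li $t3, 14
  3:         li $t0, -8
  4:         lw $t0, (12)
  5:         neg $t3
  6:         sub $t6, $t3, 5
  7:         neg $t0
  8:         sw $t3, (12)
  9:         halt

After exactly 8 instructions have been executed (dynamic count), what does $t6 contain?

$t6=6
$t3=14
$t0=-8
$t0=M[12]=19
$t3=-(14)=-14
$t6=(-14)-5=-19
$t0=-(19)=-19
sw $t3, (12) → M[12]=-14
After step 8: $t6 = -19.

-19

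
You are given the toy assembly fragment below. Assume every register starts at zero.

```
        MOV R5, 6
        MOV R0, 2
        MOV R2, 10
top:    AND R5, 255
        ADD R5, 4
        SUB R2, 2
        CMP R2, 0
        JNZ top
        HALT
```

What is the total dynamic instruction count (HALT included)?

R5=6
R0=2
R2=10
R5=6&255=6
R5=6+4=10
R2=10-2=8
CMP R2, 0  (cmp 8,0)
JNZ top: taken
R5=10&255=10
R5=10+4=14
R2=8-2=6
CMP R2, 0  (cmp 6,0)
JNZ top: taken
R5=14&255=14
R5=14+4=18
R2=6-2=4
CMP R2, 0  (cmp 4,0)
JNZ top: taken
R5=18&255=18
R5=18+4=22
R2=4-2=2
CMP R2, 0  (cmp 2,0)
JNZ top: taken
R5=22&255=22
R5=22+4=26
R2=2-2=0
CMP R2, 0  (cmp 0,0)
JNZ top: not taken
halt.
Total executed instructions: 29.

29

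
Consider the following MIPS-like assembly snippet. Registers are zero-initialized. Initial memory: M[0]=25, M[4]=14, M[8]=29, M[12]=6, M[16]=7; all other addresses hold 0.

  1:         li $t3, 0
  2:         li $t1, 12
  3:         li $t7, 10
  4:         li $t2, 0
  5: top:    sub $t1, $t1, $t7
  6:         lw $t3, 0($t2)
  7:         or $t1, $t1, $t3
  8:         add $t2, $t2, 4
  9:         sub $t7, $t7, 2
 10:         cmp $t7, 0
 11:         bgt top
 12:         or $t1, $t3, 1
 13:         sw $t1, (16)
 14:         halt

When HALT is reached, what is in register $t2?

$t3=0
$t1=12
$t7=10
$t2=0
$t1=12-10=2
$t3=M[0]=25
$t1=2|25=27
$t2=0+4=4
$t7=10-2=8
cmp $t7, 0  (cmp 8,0)
bgt top: taken
$t1=27-8=19
$t3=M[4]=14
$t1=19|14=31
$t2=4+4=8
$t7=8-2=6
cmp $t7, 0  (cmp 6,0)
bgt top: taken
$t1=31-6=25
$t3=M[8]=29
$t1=25|29=29
$t2=8+4=12
$t7=6-2=4
cmp $t7, 0  (cmp 4,0)
bgt top: taken
$t1=29-4=25
$t3=M[12]=6
$t1=25|6=31
$t2=12+4=16
$t7=4-2=2
cmp $t7, 0  (cmp 2,0)
bgt top: taken
$t1=31-2=29
$t3=M[16]=7
$t1=29|7=31
$t2=16+4=20
$t7=2-2=0
cmp $t7, 0  (cmp 0,0)
bgt top: not taken
$t1=7|1=7
sw $t1, (16) → M[16]=7
halt.

20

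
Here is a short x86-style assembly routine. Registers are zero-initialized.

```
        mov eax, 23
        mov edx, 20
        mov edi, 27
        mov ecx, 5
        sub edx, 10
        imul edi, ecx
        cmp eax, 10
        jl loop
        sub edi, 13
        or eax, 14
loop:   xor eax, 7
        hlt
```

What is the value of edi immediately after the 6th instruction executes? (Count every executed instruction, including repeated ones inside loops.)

135

after mov eax, 23: eax=23
after mov edx, 20: edx=20
after mov edi, 27: edi=27
after mov ecx, 5: ecx=5
after sub edx, 10: edx=20-10=10
after imul edi, ecx: edi=27*5=135
After step 6: edi = 135.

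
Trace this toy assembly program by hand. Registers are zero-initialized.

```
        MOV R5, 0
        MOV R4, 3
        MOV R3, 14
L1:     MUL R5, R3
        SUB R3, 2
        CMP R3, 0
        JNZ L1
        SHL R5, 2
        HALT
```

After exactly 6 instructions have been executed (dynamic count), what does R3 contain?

after MOV R5, 0: R5=0
after MOV R4, 3: R4=3
after MOV R3, 14: R3=14
after MUL R5, R3: R5=0*14=0
after SUB R3, 2: R3=14-2=12
CMP R3, 0  (cmp 12,0)
After step 6: R3 = 12.

12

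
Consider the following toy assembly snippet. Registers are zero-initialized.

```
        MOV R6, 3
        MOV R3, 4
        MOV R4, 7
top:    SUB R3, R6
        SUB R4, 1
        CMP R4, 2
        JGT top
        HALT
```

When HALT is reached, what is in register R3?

MOV R6, 3 → R6=3
MOV R3, 4 → R3=4
MOV R4, 7 → R4=7
SUB R3, R6 → R3=4-3=1
SUB R4, 1 → R4=7-1=6
CMP R4, 2  (cmp 6,2)
JGT top: taken
SUB R3, R6 → R3=1-3=-2
SUB R4, 1 → R4=6-1=5
CMP R4, 2  (cmp 5,2)
JGT top: taken
SUB R3, R6 → R3=(-2)-3=-5
SUB R4, 1 → R4=5-1=4
CMP R4, 2  (cmp 4,2)
JGT top: taken
SUB R3, R6 → R3=(-5)-3=-8
SUB R4, 1 → R4=4-1=3
CMP R4, 2  (cmp 3,2)
JGT top: taken
SUB R3, R6 → R3=(-8)-3=-11
SUB R4, 1 → R4=3-1=2
CMP R4, 2  (cmp 2,2)
JGT top: not taken
halt.

-11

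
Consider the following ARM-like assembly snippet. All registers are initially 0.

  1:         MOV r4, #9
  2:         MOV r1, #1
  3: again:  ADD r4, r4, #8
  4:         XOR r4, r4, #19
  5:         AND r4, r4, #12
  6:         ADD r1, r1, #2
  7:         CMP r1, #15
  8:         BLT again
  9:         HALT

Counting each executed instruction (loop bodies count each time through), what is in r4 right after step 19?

0

r4=9
r1=1
r4=9+8=17
r4=17^19=2
r4=2&12=0
r1=1+2=3
CMP r1, #15  (cmp 3,15)
BLT again: taken
r4=0+8=8
r4=8^19=27
r4=27&12=8
r1=3+2=5
CMP r1, #15  (cmp 5,15)
BLT again: taken
r4=8+8=16
r4=16^19=3
r4=3&12=0
r1=5+2=7
CMP r1, #15  (cmp 7,15)
After step 19: r4 = 0.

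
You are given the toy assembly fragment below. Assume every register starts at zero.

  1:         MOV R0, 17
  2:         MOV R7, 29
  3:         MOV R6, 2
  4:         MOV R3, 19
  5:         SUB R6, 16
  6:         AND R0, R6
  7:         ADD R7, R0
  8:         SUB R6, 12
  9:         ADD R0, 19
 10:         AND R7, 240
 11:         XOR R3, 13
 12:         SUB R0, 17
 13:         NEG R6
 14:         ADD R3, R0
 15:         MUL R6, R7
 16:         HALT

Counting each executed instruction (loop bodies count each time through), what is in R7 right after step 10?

32

after MOV R0, 17: R0=17
after MOV R7, 29: R7=29
after MOV R6, 2: R6=2
after MOV R3, 19: R3=19
after SUB R6, 16: R6=2-16=-14
after AND R0, R6: R0=17&(-14)=16
after ADD R7, R0: R7=29+16=45
after SUB R6, 12: R6=(-14)-12=-26
after ADD R0, 19: R0=16+19=35
after AND R7, 240: R7=45&240=32
After step 10: R7 = 32.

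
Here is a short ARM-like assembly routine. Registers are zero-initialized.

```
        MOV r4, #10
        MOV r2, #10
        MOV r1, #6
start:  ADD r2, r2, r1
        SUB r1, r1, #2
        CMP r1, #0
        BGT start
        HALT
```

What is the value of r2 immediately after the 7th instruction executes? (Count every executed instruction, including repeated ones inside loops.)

16

r4=10
r2=10
r1=6
r2=10+6=16
r1=6-2=4
CMP r1, #0  (cmp 4,0)
BGT start: taken
After step 7: r2 = 16.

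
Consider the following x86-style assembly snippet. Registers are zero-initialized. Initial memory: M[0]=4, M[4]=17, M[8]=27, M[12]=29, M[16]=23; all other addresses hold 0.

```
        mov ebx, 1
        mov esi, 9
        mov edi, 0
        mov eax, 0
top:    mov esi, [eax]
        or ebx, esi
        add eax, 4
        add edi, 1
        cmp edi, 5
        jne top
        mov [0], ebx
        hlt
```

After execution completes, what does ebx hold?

after mov ebx, 1: ebx=1
after mov esi, 9: esi=9
after mov edi, 0: edi=0
after mov eax, 0: eax=0
after mov esi, [eax]: esi=M[0]=4
after or ebx, esi: ebx=1|4=5
after add eax, 4: eax=0+4=4
after add edi, 1: edi=0+1=1
cmp edi, 5  (cmp 1,5)
jne top: taken
after mov esi, [eax]: esi=M[4]=17
after or ebx, esi: ebx=5|17=21
after add eax, 4: eax=4+4=8
after add edi, 1: edi=1+1=2
cmp edi, 5  (cmp 2,5)
jne top: taken
after mov esi, [eax]: esi=M[8]=27
after or ebx, esi: ebx=21|27=31
after add eax, 4: eax=8+4=12
after add edi, 1: edi=2+1=3
cmp edi, 5  (cmp 3,5)
jne top: taken
after mov esi, [eax]: esi=M[12]=29
after or ebx, esi: ebx=31|29=31
after add eax, 4: eax=12+4=16
after add edi, 1: edi=3+1=4
cmp edi, 5  (cmp 4,5)
jne top: taken
after mov esi, [eax]: esi=M[16]=23
after or ebx, esi: ebx=31|23=31
after add eax, 4: eax=16+4=20
after add edi, 1: edi=4+1=5
cmp edi, 5  (cmp 5,5)
jne top: not taken
mov [0], ebx → M[0]=31
halt.

31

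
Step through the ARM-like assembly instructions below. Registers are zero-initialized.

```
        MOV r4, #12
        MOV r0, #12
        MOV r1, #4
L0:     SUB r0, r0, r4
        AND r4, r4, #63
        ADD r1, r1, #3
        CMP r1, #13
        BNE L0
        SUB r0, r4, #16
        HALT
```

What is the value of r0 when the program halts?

after MOV r4, #12: r4=12
after MOV r0, #12: r0=12
after MOV r1, #4: r1=4
after SUB r0, r0, r4: r0=12-12=0
after AND r4, r4, #63: r4=12&63=12
after ADD r1, r1, #3: r1=4+3=7
CMP r1, #13  (cmp 7,13)
BNE L0: taken
after SUB r0, r0, r4: r0=0-12=-12
after AND r4, r4, #63: r4=12&63=12
after ADD r1, r1, #3: r1=7+3=10
CMP r1, #13  (cmp 10,13)
BNE L0: taken
after SUB r0, r0, r4: r0=(-12)-12=-24
after AND r4, r4, #63: r4=12&63=12
after ADD r1, r1, #3: r1=10+3=13
CMP r1, #13  (cmp 13,13)
BNE L0: not taken
after SUB r0, r4, #16: r0=12-16=-4
halt.

-4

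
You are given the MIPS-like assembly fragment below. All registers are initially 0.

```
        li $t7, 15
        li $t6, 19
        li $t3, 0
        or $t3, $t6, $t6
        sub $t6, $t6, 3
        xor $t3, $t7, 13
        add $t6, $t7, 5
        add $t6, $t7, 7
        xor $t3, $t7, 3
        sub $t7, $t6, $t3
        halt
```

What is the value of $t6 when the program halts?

after li $t7, 15: $t7=15
after li $t6, 19: $t6=19
after li $t3, 0: $t3=0
after or $t3, $t6, $t6: $t3=19|19=19
after sub $t6, $t6, 3: $t6=19-3=16
after xor $t3, $t7, 13: $t3=15^13=2
after add $t6, $t7, 5: $t6=15+5=20
after add $t6, $t7, 7: $t6=15+7=22
after xor $t3, $t7, 3: $t3=15^3=12
after sub $t7, $t6, $t3: $t7=22-12=10
halt.

22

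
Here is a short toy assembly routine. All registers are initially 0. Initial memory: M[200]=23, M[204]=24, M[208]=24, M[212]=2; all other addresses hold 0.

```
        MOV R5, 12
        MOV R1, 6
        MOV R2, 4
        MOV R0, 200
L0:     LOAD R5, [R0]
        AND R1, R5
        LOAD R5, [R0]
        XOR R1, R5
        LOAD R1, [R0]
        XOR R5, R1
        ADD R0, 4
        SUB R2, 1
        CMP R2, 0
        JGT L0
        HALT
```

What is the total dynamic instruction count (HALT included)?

45

MOV R5, 12 → R5=12
MOV R1, 6 → R1=6
MOV R2, 4 → R2=4
MOV R0, 200 → R0=200
LOAD R5, [R0] → R5=M[200]=23
AND R1, R5 → R1=6&23=6
LOAD R5, [R0] → R5=M[200]=23
XOR R1, R5 → R1=6^23=17
LOAD R1, [R0] → R1=M[200]=23
XOR R5, R1 → R5=23^23=0
ADD R0, 4 → R0=200+4=204
SUB R2, 1 → R2=4-1=3
CMP R2, 0  (cmp 3,0)
JGT L0: taken
LOAD R5, [R0] → R5=M[204]=24
AND R1, R5 → R1=23&24=16
LOAD R5, [R0] → R5=M[204]=24
XOR R1, R5 → R1=16^24=8
LOAD R1, [R0] → R1=M[204]=24
XOR R5, R1 → R5=24^24=0
ADD R0, 4 → R0=204+4=208
SUB R2, 1 → R2=3-1=2
CMP R2, 0  (cmp 2,0)
JGT L0: taken
LOAD R5, [R0] → R5=M[208]=24
AND R1, R5 → R1=24&24=24
LOAD R5, [R0] → R5=M[208]=24
XOR R1, R5 → R1=24^24=0
LOAD R1, [R0] → R1=M[208]=24
XOR R5, R1 → R5=24^24=0
ADD R0, 4 → R0=208+4=212
SUB R2, 1 → R2=2-1=1
CMP R2, 0  (cmp 1,0)
JGT L0: taken
LOAD R5, [R0] → R5=M[212]=2
AND R1, R5 → R1=24&2=0
LOAD R5, [R0] → R5=M[212]=2
XOR R1, R5 → R1=0^2=2
LOAD R1, [R0] → R1=M[212]=2
XOR R5, R1 → R5=2^2=0
ADD R0, 4 → R0=212+4=216
SUB R2, 1 → R2=1-1=0
CMP R2, 0  (cmp 0,0)
JGT L0: not taken
halt.
Total executed instructions: 45.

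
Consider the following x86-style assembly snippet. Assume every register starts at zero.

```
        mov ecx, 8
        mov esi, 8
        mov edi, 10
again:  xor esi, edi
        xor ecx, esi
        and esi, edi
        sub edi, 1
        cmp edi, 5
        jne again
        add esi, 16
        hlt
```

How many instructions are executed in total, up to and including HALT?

after mov ecx, 8: ecx=8
after mov esi, 8: esi=8
after mov edi, 10: edi=10
after xor esi, edi: esi=8^10=2
after xor ecx, esi: ecx=8^2=10
after and esi, edi: esi=2&10=2
after sub edi, 1: edi=10-1=9
cmp edi, 5  (cmp 9,5)
jne again: taken
after xor esi, edi: esi=2^9=11
after xor ecx, esi: ecx=10^11=1
after and esi, edi: esi=11&9=9
after sub edi, 1: edi=9-1=8
cmp edi, 5  (cmp 8,5)
jne again: taken
after xor esi, edi: esi=9^8=1
after xor ecx, esi: ecx=1^1=0
after and esi, edi: esi=1&8=0
after sub edi, 1: edi=8-1=7
cmp edi, 5  (cmp 7,5)
jne again: taken
after xor esi, edi: esi=0^7=7
after xor ecx, esi: ecx=0^7=7
after and esi, edi: esi=7&7=7
after sub edi, 1: edi=7-1=6
cmp edi, 5  (cmp 6,5)
jne again: taken
after xor esi, edi: esi=7^6=1
after xor ecx, esi: ecx=7^1=6
after and esi, edi: esi=1&6=0
after sub edi, 1: edi=6-1=5
cmp edi, 5  (cmp 5,5)
jne again: not taken
after add esi, 16: esi=0+16=16
halt.
Total executed instructions: 35.

35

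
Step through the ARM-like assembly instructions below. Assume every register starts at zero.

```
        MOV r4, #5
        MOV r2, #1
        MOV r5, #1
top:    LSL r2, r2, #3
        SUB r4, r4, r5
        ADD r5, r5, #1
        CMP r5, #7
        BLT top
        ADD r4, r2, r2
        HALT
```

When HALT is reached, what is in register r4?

r4=5
r2=1
r5=1
r2=1<<3=8
r4=5-1=4
r5=1+1=2
CMP r5, #7  (cmp 2,7)
BLT top: taken
r2=8<<3=64
r4=4-2=2
r5=2+1=3
CMP r5, #7  (cmp 3,7)
BLT top: taken
r2=64<<3=512
r4=2-3=-1
r5=3+1=4
CMP r5, #7  (cmp 4,7)
BLT top: taken
r2=512<<3=4096
r4=(-1)-4=-5
r5=4+1=5
CMP r5, #7  (cmp 5,7)
BLT top: taken
r2=4096<<3=32768
r4=(-5)-5=-10
r5=5+1=6
CMP r5, #7  (cmp 6,7)
BLT top: taken
r2=32768<<3=262144
r4=(-10)-6=-16
r5=6+1=7
CMP r5, #7  (cmp 7,7)
BLT top: not taken
r4=262144+262144=524288
halt.

524288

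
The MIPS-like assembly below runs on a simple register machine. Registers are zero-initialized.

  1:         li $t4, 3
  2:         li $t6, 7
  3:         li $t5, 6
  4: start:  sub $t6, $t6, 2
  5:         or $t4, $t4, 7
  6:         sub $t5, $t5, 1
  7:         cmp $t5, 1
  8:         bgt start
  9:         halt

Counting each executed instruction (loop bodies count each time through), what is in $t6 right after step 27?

$t4=3
$t6=7
$t5=6
$t6=7-2=5
$t4=3|7=7
$t5=6-1=5
cmp $t5, 1  (cmp 5,1)
bgt start: taken
$t6=5-2=3
$t4=7|7=7
$t5=5-1=4
cmp $t5, 1  (cmp 4,1)
bgt start: taken
$t6=3-2=1
$t4=7|7=7
$t5=4-1=3
cmp $t5, 1  (cmp 3,1)
bgt start: taken
$t6=1-2=-1
$t4=7|7=7
$t5=3-1=2
cmp $t5, 1  (cmp 2,1)
bgt start: taken
$t6=(-1)-2=-3
$t4=7|7=7
$t5=2-1=1
cmp $t5, 1  (cmp 1,1)
After step 27: $t6 = -3.

-3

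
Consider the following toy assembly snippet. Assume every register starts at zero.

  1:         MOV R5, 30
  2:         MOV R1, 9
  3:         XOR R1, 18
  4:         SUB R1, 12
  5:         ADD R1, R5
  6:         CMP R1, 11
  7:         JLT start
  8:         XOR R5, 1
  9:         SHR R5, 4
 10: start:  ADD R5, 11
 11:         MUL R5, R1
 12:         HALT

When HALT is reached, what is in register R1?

45

R5=30
R1=9
R1=9^18=27
R1=27-12=15
R1=15+30=45
CMP R1, 11  (cmp 45,11)
JLT start: not taken
R5=30^1=31
R5=31>>4=1
R5=1+11=12
R5=12*45=540
halt.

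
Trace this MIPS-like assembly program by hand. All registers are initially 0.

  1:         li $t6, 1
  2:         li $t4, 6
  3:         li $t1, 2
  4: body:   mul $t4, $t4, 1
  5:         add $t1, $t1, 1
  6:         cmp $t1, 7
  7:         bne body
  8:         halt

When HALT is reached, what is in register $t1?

li $t6, 1 → $t6=1
li $t4, 6 → $t4=6
li $t1, 2 → $t1=2
mul $t4, $t4, 1 → $t4=6*1=6
add $t1, $t1, 1 → $t1=2+1=3
cmp $t1, 7  (cmp 3,7)
bne body: taken
mul $t4, $t4, 1 → $t4=6*1=6
add $t1, $t1, 1 → $t1=3+1=4
cmp $t1, 7  (cmp 4,7)
bne body: taken
mul $t4, $t4, 1 → $t4=6*1=6
add $t1, $t1, 1 → $t1=4+1=5
cmp $t1, 7  (cmp 5,7)
bne body: taken
mul $t4, $t4, 1 → $t4=6*1=6
add $t1, $t1, 1 → $t1=5+1=6
cmp $t1, 7  (cmp 6,7)
bne body: taken
mul $t4, $t4, 1 → $t4=6*1=6
add $t1, $t1, 1 → $t1=6+1=7
cmp $t1, 7  (cmp 7,7)
bne body: not taken
halt.

7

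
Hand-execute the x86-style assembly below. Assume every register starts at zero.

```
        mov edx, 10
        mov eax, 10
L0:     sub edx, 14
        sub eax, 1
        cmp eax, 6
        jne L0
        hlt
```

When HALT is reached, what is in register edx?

-46

after mov edx, 10: edx=10
after mov eax, 10: eax=10
after sub edx, 14: edx=10-14=-4
after sub eax, 1: eax=10-1=9
cmp eax, 6  (cmp 9,6)
jne L0: taken
after sub edx, 14: edx=(-4)-14=-18
after sub eax, 1: eax=9-1=8
cmp eax, 6  (cmp 8,6)
jne L0: taken
after sub edx, 14: edx=(-18)-14=-32
after sub eax, 1: eax=8-1=7
cmp eax, 6  (cmp 7,6)
jne L0: taken
after sub edx, 14: edx=(-32)-14=-46
after sub eax, 1: eax=7-1=6
cmp eax, 6  (cmp 6,6)
jne L0: not taken
halt.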